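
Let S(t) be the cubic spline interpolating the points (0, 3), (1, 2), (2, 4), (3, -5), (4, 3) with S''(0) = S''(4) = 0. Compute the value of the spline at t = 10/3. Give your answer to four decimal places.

Write σ_i for S''(x_i). With h_i = 1, 1, 1, 1 and divided differences Δ_i = -1, 2, -9, 8, the continuity of S' gives the tridiagonal system
  1·σ_0 + 4·σ_1 + 1·σ_2 = 6(Δ_1 - Δ_0) = 18
  1·σ_1 + 4·σ_2 + 1·σ_3 = 6(Δ_2 - Δ_1) = -66
  1·σ_2 + 4·σ_3 + 1·σ_4 = 6(Δ_3 - Δ_2) = 102
Natural end conditions: σ_0 = σ_4 = 0.
Hence σ_0 = 0, σ_1 = 159/14, σ_2 = -192/7, σ_3 = 453/14, σ_4 = 0.
On [3, 4], S(t) = -5 - 39/14·(t - 3) + 453/28·(t - 3)² - 151/28·(t - 3)³.
With (t - 3) = 1/3: S(10/3) = -1637/378.

-4.3307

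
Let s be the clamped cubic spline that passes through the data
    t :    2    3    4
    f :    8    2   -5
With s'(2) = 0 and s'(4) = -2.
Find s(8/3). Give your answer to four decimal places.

Put M_i = s'' at the i-th knot. Here h = (1, 1) and Δ = (-6, -7), so the interior equations h_(i-1)·M_(i-1) + 2(h_(i-1)+h_i)·M_i + h_i·M_(i+1) = 6(Δ_i − Δ_(i-1)) read
  1·M_0 + 4·M_1 + 1·M_2 = 6(Δ_1 - Δ_0) = -6
Clamped end conditions give two more equations: 2h_0·M_0 + h_0·M_1 = 6(Δ_0 - s'(2)) = -36 and h_1·M_1 + 2h_1·M_2 = 6(s'(4) - Δ_1) = 30.
Solving the tridiagonal system: M_0 = -35/2, M_1 = -1, M_2 = 31/2.
On [2, 3], s(t) = 8 + 0·(t - 2) - 35/4·(t - 2)² + 11/4·(t - 2)³.
With (t - 2) = 2/3: s(8/3) = 133/27.

4.9259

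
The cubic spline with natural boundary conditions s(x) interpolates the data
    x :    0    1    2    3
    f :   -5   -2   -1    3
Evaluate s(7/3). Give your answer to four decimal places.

Write σ_i for s''(x_i). With h_i = 1, 1, 1 and divided differences Δ_i = 3, 1, 4, the continuity of s' gives the tridiagonal system
  1·σ_0 + 4·σ_1 + 1·σ_2 = 6(Δ_1 - Δ_0) = -12
  1·σ_1 + 4·σ_2 + 1·σ_3 = 6(Δ_2 - Δ_1) = 18
Natural end conditions: σ_0 = σ_3 = 0.
Solving: σ_0 = 0, σ_1 = -22/5, σ_2 = 28/5, σ_3 = 0.
On [2, 3], s(x) = -1 + 32/15·(x - 2) + 14/5·(x - 2)² - 14/15·(x - 2)³.
With (x - 2) = 1/3: s(7/3) = -1/81.

-0.0123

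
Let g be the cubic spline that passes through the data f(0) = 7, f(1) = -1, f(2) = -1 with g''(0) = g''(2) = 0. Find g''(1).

Let σ_i = g''(x_i). Step sizes h_i = 1, 1; slopes of the chords Δ_i = (y_(i+1) - y_i)/h_i = -8, 0.
  1·σ_0 + 4·σ_1 + 1·σ_2 = 6(Δ_1 - Δ_0) = 48
Natural end conditions: σ_0 = σ_2 = 0.
Forward elimination and back-substitution give σ_0 = 0, σ_1 = 12, σ_2 = 0.

12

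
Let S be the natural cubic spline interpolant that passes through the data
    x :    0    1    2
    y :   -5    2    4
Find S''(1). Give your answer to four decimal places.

With σ_i denoting the second derivative at x_i, h_i = 1, 1, and Δ_i = (y_(i+1) − y_i)/h_i = 7, 2:
  1·σ_0 + 4·σ_1 + 1·σ_2 = 6(Δ_1 - Δ_0) = -30
Natural end conditions: σ_0 = σ_2 = 0.
Hence σ_0 = 0, σ_1 = -15/2, σ_2 = 0.

-7.5000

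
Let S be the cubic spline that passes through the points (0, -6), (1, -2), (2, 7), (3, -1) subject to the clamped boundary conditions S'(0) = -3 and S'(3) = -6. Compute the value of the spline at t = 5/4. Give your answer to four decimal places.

0.9156

Put m_i = S'' at the i-th knot. Here h = (1, 1, 1) and Δ = (4, 9, -8), so the interior equations h_(i-1)·m_(i-1) + 2(h_(i-1)+h_i)·m_i + h_i·m_(i+1) = 6(Δ_i − Δ_(i-1)) read
  1·m_0 + 4·m_1 + 1·m_2 = 6(Δ_1 - Δ_0) = 30
  1·m_1 + 4·m_2 + 1·m_3 = 6(Δ_2 - Δ_1) = -102
Clamped end conditions give two more equations: 2h_0·m_0 + h_0·m_1 = 6(Δ_0 - S'(0)) = 42 and h_2·m_2 + 2h_2·m_3 = 6(S'(3) - Δ_2) = 12.
Hence m_0 = 74/5, m_1 = 62/5, m_2 = -172/5, m_3 = 116/5.
On [1, 2], S(t) = -2 + 53/5·(t - 1) + 31/5·(t - 1)² - 39/5·(t - 1)³.
With (t - 1) = 1/4: S(5/4) = 293/320.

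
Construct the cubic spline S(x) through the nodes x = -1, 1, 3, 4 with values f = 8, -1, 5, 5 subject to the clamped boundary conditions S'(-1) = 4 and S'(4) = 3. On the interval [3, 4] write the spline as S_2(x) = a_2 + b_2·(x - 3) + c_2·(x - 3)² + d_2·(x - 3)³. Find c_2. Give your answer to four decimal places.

Let m_i = S''(x_i). Step sizes h_i = 2, 2, 1; slopes of the chords Δ_i = (y_(i+1) - y_i)/h_i = -9/2, 3, 0.
  2·m_0 + 8·m_1 + 2·m_2 = 6(Δ_1 - Δ_0) = 45
  2·m_1 + 6·m_2 + 1·m_3 = 6(Δ_2 - Δ_1) = -18
Clamped end conditions give two more equations: 2h_0·m_0 + h_0·m_1 = 6(Δ_0 - S'(-1)) = -51 and h_2·m_2 + 2h_2·m_3 = 6(S'(4) - Δ_2) = 18.
Solving the tridiagonal system: m_0 = -881/46, m_1 = 589/46, m_2 = -220/23, m_3 = 317/23.
On [3, 4], with S_2(x) = a_2 + b_2·(x - 3) + c_2·(x - 3)² + d_2·(x - 3)³: c_2 = m_2/2 = -110/23, d_2 = (m_3 - m_2)/(6h_2) = 179/46, b_2 = Δ_2 - h_2(2m_2 + m_3)/6 = 41/46.

-4.7826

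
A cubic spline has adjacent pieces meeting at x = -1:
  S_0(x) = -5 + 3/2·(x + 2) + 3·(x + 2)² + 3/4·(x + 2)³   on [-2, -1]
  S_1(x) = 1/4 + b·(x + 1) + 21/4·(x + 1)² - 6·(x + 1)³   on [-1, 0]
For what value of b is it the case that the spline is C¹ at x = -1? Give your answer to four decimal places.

9.7500

S_0'(x) = 3/2 + 6·(x + 2) + 9/4·(x + 2)², so S_0'(-1) = 39/4. On the right, S_1'(-1) = b, so b = 39/4.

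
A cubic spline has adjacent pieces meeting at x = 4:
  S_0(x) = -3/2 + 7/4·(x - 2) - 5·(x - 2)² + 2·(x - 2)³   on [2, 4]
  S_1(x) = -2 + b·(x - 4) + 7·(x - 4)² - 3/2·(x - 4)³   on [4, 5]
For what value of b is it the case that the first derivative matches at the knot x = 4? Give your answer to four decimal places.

5.7500

S_0'(x) = 7/4 - 10·(x - 2) + 6·(x - 2)², so S_0'(4) = 23/4. On the right, S_1'(4) = b, so b = 23/4.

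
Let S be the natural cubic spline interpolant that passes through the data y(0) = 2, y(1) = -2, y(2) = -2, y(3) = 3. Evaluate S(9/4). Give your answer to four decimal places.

-1.1000

Write σ_i for S''(x_i). With h_i = 1, 1, 1 and divided differences Δ_i = -4, 0, 5, the continuity of S' gives the tridiagonal system
  1·σ_0 + 4·σ_1 + 1·σ_2 = 6(Δ_1 - Δ_0) = 24
  1·σ_1 + 4·σ_2 + 1·σ_3 = 6(Δ_2 - Δ_1) = 30
Natural end conditions: σ_0 = σ_3 = 0.
Solving: σ_0 = 0, σ_1 = 22/5, σ_2 = 32/5, σ_3 = 0.
On [2, 3], S(x) = -2 + 43/15·(x - 2) + 16/5·(x - 2)² - 16/15·(x - 2)³.
With (x - 2) = 1/4: S(9/4) = -11/10.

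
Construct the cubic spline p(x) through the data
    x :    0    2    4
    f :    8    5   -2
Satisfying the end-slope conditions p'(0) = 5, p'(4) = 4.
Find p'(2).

Let σ_i = p''(x_i). Step sizes h_i = 2, 2; slopes of the chords Δ_i = (y_(i+1) - y_i)/h_i = -3/2, -7/2.
  2·σ_0 + 8·σ_1 + 2·σ_2 = 6(Δ_1 - Δ_0) = -12
Clamped end conditions give two more equations: 2h_0·σ_0 + h_0·σ_1 = 6(Δ_0 - p'(0)) = -39 and h_1·σ_1 + 2h_1·σ_2 = 6(p'(4) - Δ_1) = 45.
Hence σ_0 = -17/2, σ_1 = -5/2, σ_2 = 25/2.
On [2, 4], p'(x) = b_1 + 2c_1·(x - 2) + 3d_1·(x - 2)² with b_1 = Δ_1 - h_1(2σ_1 + σ_2)/6 = -6, c_1 = σ_1/2 = -5/4, d_1 = (σ_2 - σ_1)/(6h_1) = 5/4. So p'(2) = -6.

-6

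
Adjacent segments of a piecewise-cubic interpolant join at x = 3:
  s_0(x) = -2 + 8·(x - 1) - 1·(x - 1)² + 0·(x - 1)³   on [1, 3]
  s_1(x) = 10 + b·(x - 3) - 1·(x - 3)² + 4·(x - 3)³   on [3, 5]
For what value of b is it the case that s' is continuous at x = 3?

s_0'(x) = 8 - 2·(x - 1) + 0·(x - 1)², so s_0'(3) = 4. On the right, s_1'(3) = b, so b = 4.

4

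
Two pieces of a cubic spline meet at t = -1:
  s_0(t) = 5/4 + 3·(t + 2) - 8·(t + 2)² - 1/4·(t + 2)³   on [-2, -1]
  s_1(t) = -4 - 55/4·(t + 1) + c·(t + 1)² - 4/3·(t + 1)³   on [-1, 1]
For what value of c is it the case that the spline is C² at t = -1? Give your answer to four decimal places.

s_0''(t) = -16 - 3/2·(t + 2), so s_0''(-1) = -35/2. On the right, s_1''(-1) = 2c, so c = -35/4.

-8.7500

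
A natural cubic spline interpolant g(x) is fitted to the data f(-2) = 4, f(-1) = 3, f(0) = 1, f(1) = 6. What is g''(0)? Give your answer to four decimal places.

11.6000

With M_i denoting the second derivative at x_i, h_i = 1, 1, 1, and Δ_i = (y_(i+1) − y_i)/h_i = -1, -2, 5:
  1·M_0 + 4·M_1 + 1·M_2 = 6(Δ_1 - Δ_0) = -6
  1·M_1 + 4·M_2 + 1·M_3 = 6(Δ_2 - Δ_1) = 42
Natural end conditions: M_0 = M_3 = 0.
Solving: M_0 = 0, M_1 = -22/5, M_2 = 58/5, M_3 = 0.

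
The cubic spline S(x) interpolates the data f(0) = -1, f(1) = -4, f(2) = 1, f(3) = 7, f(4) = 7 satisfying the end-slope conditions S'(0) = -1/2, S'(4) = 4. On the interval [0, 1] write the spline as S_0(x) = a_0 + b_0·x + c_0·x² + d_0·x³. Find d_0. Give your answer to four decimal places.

5.1339

Let m_i = S''(x_i). Step sizes h_i = 1, 1, 1, 1; slopes of the chords Δ_i = (y_(i+1) - y_i)/h_i = -3, 5, 6, 0.
  1·m_0 + 4·m_1 + 1·m_2 = 6(Δ_1 - Δ_0) = 48
  1·m_1 + 4·m_2 + 1·m_3 = 6(Δ_2 - Δ_1) = 6
  1·m_2 + 4·m_3 + 1·m_4 = 6(Δ_3 - Δ_2) = -36
Clamped end conditions give two more equations: 2h_0·m_0 + h_0·m_1 = 6(Δ_0 - S'(0)) = -15 and h_3·m_3 + 2h_3·m_4 = 6(S'(4) - Δ_3) = 24.
Solving the tridiagonal system: m_0 = -855/56, m_1 = 435/28, m_2 = 9/8, m_3 = -393/28, m_4 = 1065/56.
On [0, 1], with S_0(x) = a_0 + b_0·x + c_0·x² + d_0·x³: c_0 = m_0/2 = -855/112, d_0 = (m_1 - m_0)/(6h_0) = 575/112, b_0 = Δ_0 - h_0(2m_0 + m_1)/6 = -1/2.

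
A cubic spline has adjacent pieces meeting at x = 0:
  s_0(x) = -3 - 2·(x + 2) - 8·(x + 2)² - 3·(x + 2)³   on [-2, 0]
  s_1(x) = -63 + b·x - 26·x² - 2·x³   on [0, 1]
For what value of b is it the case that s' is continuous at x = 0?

s_0'(x) = -2 - 16·(x + 2) - 9·(x + 2)², so s_0'(0) = -70. On the right, s_1'(0) = b, so b = -70.

-70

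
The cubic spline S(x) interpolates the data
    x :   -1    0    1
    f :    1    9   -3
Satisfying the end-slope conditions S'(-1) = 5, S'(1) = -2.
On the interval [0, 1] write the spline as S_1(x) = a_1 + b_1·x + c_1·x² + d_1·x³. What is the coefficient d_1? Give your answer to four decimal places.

18.2500

Write m_i for S''(x_i). With h_i = 1, 1 and divided differences Δ_i = 8, -12, the continuity of S' gives the tridiagonal system
  1·m_0 + 4·m_1 + 1·m_2 = 6(Δ_1 - Δ_0) = -120
Clamped end conditions give two more equations: 2h_0·m_0 + h_0·m_1 = 6(Δ_0 - S'(-1)) = 18 and h_1·m_1 + 2h_1·m_2 = 6(S'(1) - Δ_1) = 60.
Forward elimination and back-substitution give m_0 = 71/2, m_1 = -53, m_2 = 113/2.
On [0, 1], with S_1(x) = a_1 + b_1·x + c_1·x² + d_1·x³: c_1 = m_1/2 = -53/2, d_1 = (m_2 - m_1)/(6h_1) = 73/4, b_1 = Δ_1 - h_1(2m_1 + m_2)/6 = -15/4.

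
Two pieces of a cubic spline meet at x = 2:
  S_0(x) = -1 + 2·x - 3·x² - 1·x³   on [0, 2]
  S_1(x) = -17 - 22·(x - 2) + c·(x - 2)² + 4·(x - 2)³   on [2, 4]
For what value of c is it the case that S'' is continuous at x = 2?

S_0''(x) = -6 - 6·x, so S_0''(2) = -18. On the right, S_1''(2) = 2c, so c = -9.

-9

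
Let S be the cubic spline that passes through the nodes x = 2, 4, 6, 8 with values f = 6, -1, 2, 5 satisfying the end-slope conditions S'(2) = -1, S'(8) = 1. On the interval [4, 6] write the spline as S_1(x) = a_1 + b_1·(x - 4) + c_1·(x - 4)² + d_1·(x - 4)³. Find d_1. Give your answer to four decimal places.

-0.6000

With M_i denoting the second derivative at x_i, h_i = 2, 2, 2, and Δ_i = (y_(i+1) − y_i)/h_i = -7/2, 3/2, 3/2:
  2·M_0 + 8·M_1 + 2·M_2 = 6(Δ_1 - Δ_0) = 30
  2·M_1 + 8·M_2 + 2·M_3 = 6(Δ_2 - Δ_1) = 0
Clamped end conditions give two more equations: 2h_0·M_0 + h_0·M_1 = 6(Δ_0 - S'(2)) = -15 and h_2·M_2 + 2h_2·M_3 = 6(S'(8) - Δ_2) = -3.
Solving the tridiagonal system: M_0 = -199/30, M_1 = 173/30, M_2 = -43/30, M_3 = -1/30.
On [4, 6], with S_1(x) = a_1 + b_1·(x - 4) + c_1·(x - 4)² + d_1·(x - 4)³: c_1 = M_1/2 = 173/60, d_1 = (M_2 - M_1)/(6h_1) = -3/5, b_1 = Δ_1 - h_1(2M_1 + M_2)/6 = -28/15.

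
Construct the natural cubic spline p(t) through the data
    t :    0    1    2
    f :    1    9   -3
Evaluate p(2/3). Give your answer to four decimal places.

8.1852

Let m_i = p''(x_i). Step sizes h_i = 1, 1; slopes of the chords Δ_i = (y_(i+1) - y_i)/h_i = 8, -12.
  1·m_0 + 4·m_1 + 1·m_2 = 6(Δ_1 - Δ_0) = -120
Natural end conditions: m_0 = m_2 = 0.
Solving the tridiagonal system: m_0 = 0, m_1 = -30, m_2 = 0.
On [0, 1], p(t) = 1 + 13·t + 0·t² - 5·t³.
With t = 2/3: p(2/3) = 221/27.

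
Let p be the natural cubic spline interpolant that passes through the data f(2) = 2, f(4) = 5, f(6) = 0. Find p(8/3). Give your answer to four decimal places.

3.5926

Let M_i = p''(x_i). Step sizes h_i = 2, 2; slopes of the chords Δ_i = (y_(i+1) - y_i)/h_i = 3/2, -5/2.
  2·M_0 + 8·M_1 + 2·M_2 = 6(Δ_1 - Δ_0) = -24
Natural end conditions: M_0 = M_2 = 0.
Solving the tridiagonal system: M_0 = 0, M_1 = -3, M_2 = 0.
On [2, 4], p(x) = 2 + 5/2·(x - 2) + 0·(x - 2)² - 1/4·(x - 2)³.
With (x - 2) = 2/3: p(8/3) = 97/27.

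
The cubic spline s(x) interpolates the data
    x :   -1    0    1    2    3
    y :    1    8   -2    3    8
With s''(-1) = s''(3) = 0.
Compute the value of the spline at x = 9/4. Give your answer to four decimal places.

Put m_i = s'' at the i-th knot. Here h = (1, 1, 1, 1) and Δ = (7, -10, 5, 5), so the interior equations h_(i-1)·m_(i-1) + 2(h_(i-1)+h_i)·m_i + h_i·m_(i+1) = 6(Δ_i − Δ_(i-1)) read
  1·m_0 + 4·m_1 + 1·m_2 = 6(Δ_1 - Δ_0) = -102
  1·m_1 + 4·m_2 + 1·m_3 = 6(Δ_2 - Δ_1) = 90
  1·m_2 + 4·m_3 + 1·m_4 = 6(Δ_3 - Δ_2) = 0
Natural end conditions: m_0 = m_4 = 0.
Forward elimination and back-substitution give m_0 = 0, m_1 = -135/4, m_2 = 33, m_3 = -33/4, m_4 = 0.
On [2, 3], s(x) = 3 + 31/4·(x - 2) - 33/8·(x - 2)² + 11/8·(x - 2)³.
With (x - 2) = 1/4: s(9/4) = 2407/512.

4.7012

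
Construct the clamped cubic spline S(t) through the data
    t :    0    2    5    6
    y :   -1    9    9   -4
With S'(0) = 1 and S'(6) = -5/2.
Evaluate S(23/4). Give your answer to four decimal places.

-2.3005

Let M_i = S''(x_i). Step sizes h_i = 2, 3, 1; slopes of the chords Δ_i = (y_(i+1) - y_i)/h_i = 5, 0, -13.
  2·M_0 + 10·M_1 + 3·M_2 = 6(Δ_1 - Δ_0) = -30
  3·M_1 + 8·M_2 + 1·M_3 = 6(Δ_2 - Δ_1) = -78
Clamped end conditions give two more equations: 2h_0·M_0 + h_0·M_1 = 6(Δ_0 - S'(0)) = 24 and h_2·M_2 + 2h_2·M_3 = 6(S'(6) - Δ_2) = 63.
Hence M_0 = 153/26, M_1 = 3/13, M_2 = -191/13, M_3 = 505/13.
On [5, 6], S(t) = 9 - 379/26·(t - 5) - 191/26·(t - 5)² + 116/13·(t - 5)³.
With (t - 5) = 3/4: S(23/4) = -957/416.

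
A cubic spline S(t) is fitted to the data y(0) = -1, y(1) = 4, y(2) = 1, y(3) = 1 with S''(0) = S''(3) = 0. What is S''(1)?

-14

With M_i denoting the second derivative at x_i, h_i = 1, 1, 1, and Δ_i = (y_(i+1) − y_i)/h_i = 5, -3, 0:
  1·M_0 + 4·M_1 + 1·M_2 = 6(Δ_1 - Δ_0) = -48
  1·M_1 + 4·M_2 + 1·M_3 = 6(Δ_2 - Δ_1) = 18
Natural end conditions: M_0 = M_3 = 0.
Solving: M_0 = 0, M_1 = -14, M_2 = 8, M_3 = 0.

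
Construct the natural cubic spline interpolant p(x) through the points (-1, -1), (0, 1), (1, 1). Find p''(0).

With M_i denoting the second derivative at x_i, h_i = 1, 1, and Δ_i = (y_(i+1) − y_i)/h_i = 2, 0:
  1·M_0 + 4·M_1 + 1·M_2 = 6(Δ_1 - Δ_0) = -12
Natural end conditions: M_0 = M_2 = 0.
Solving: M_0 = 0, M_1 = -3, M_2 = 0.

-3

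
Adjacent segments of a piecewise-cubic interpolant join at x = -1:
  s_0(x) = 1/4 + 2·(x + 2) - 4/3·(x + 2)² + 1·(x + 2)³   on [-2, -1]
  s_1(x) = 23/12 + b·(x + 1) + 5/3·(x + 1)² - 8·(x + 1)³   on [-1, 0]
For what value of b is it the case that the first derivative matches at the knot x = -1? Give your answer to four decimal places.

2.3333

s_0'(x) = 2 - 8/3·(x + 2) + 3·(x + 2)², so s_0'(-1) = 7/3. On the right, s_1'(-1) = b, so b = 7/3.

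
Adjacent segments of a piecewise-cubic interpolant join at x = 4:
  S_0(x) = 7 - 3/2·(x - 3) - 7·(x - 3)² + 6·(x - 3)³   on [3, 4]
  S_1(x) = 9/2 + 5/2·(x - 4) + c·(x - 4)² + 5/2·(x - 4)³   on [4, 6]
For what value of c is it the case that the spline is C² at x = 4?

S_0''(x) = -14 + 36·(x - 3), so S_0''(4) = 22. On the right, S_1''(4) = 2c, so c = 11.

11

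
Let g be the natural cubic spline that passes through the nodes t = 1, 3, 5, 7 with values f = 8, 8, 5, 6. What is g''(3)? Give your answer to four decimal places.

Let σ_i = g''(x_i). Step sizes h_i = 2, 2, 2; slopes of the chords Δ_i = (y_(i+1) - y_i)/h_i = 0, -3/2, 1/2.
  2·σ_0 + 8·σ_1 + 2·σ_2 = 6(Δ_1 - Δ_0) = -9
  2·σ_1 + 8·σ_2 + 2·σ_3 = 6(Δ_2 - Δ_1) = 12
Natural end conditions: σ_0 = σ_3 = 0.
Solving the tridiagonal system: σ_0 = 0, σ_1 = -8/5, σ_2 = 19/10, σ_3 = 0.

-1.6000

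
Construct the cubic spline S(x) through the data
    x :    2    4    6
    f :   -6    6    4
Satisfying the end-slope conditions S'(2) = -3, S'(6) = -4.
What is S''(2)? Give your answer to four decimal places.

Put m_i = S'' at the i-th knot. Here h = (2, 2) and Δ = (6, -1), so the interior equations h_(i-1)·m_(i-1) + 2(h_(i-1)+h_i)·m_i + h_i·m_(i+1) = 6(Δ_i − Δ_(i-1)) read
  2·m_0 + 8·m_1 + 2·m_2 = 6(Δ_1 - Δ_0) = -42
Clamped end conditions give two more equations: 2h_0·m_0 + h_0·m_1 = 6(Δ_0 - S'(2)) = 54 and h_1·m_1 + 2h_1·m_2 = 6(S'(6) - Δ_1) = -18.
Solving: m_0 = 37/2, m_1 = -10, m_2 = 1/2.

18.5000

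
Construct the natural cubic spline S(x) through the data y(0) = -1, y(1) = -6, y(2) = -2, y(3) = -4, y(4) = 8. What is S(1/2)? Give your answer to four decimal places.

-4.6585

With M_i denoting the second derivative at x_i, h_i = 1, 1, 1, 1, and Δ_i = (y_(i+1) − y_i)/h_i = -5, 4, -2, 12:
  1·M_0 + 4·M_1 + 1·M_2 = 6(Δ_1 - Δ_0) = 54
  1·M_1 + 4·M_2 + 1·M_3 = 6(Δ_2 - Δ_1) = -36
  1·M_2 + 4·M_3 + 1·M_4 = 6(Δ_3 - Δ_2) = 84
Natural end conditions: M_0 = M_4 = 0.
Hence M_0 = 0, M_1 = 519/28, M_2 = -141/7, M_3 = 729/28, M_4 = 0.
On [0, 1], S(x) = -1 - 453/56·x + 0·x² + 173/56·x³.
With x = 1/2: S(1/2) = -2087/448.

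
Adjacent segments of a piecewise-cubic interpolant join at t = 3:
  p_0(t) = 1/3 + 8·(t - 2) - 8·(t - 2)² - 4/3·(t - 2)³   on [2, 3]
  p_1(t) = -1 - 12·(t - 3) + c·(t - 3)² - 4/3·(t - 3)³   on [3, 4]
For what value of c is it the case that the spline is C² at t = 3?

p_0''(t) = -16 - 8·(t - 2), so p_0''(3) = -24. On the right, p_1''(3) = 2c, so c = -12.

-12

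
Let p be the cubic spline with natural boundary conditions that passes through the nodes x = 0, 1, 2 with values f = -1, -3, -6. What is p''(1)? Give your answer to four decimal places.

-1.5000

Put σ_i = p'' at the i-th knot. Here h = (1, 1) and Δ = (-2, -3), so the interior equations h_(i-1)·σ_(i-1) + 2(h_(i-1)+h_i)·σ_i + h_i·σ_(i+1) = 6(Δ_i − Δ_(i-1)) read
  1·σ_0 + 4·σ_1 + 1·σ_2 = 6(Δ_1 - Δ_0) = -6
Natural end conditions: σ_0 = σ_2 = 0.
Hence σ_0 = 0, σ_1 = -3/2, σ_2 = 0.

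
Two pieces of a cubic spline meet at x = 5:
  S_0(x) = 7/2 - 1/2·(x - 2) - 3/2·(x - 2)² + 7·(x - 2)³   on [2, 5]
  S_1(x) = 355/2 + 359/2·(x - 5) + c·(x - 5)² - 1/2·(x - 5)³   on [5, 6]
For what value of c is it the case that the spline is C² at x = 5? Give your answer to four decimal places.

S_0''(x) = -3 + 42·(x - 2), so S_0''(5) = 123. On the right, S_1''(5) = 2c, so c = 123/2.

61.5000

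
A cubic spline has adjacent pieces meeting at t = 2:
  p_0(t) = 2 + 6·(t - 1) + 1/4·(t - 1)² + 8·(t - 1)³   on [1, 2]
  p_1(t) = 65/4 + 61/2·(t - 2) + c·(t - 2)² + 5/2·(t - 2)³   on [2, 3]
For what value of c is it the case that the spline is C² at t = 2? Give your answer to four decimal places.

p_0''(t) = 1/2 + 48·(t - 1), so p_0''(2) = 97/2. On the right, p_1''(2) = 2c, so c = 97/4.

24.2500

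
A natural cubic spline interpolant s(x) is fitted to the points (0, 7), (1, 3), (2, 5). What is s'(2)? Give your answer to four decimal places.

Let M_i = s''(x_i). Step sizes h_i = 1, 1; slopes of the chords Δ_i = (y_(i+1) - y_i)/h_i = -4, 2.
  1·M_0 + 4·M_1 + 1·M_2 = 6(Δ_1 - Δ_0) = 36
Natural end conditions: M_0 = M_2 = 0.
Solving the tridiagonal system: M_0 = 0, M_1 = 9, M_2 = 0.
On [1, 2], s'(x) = b_1 + 2c_1·(x - 1) + 3d_1·(x - 1)² with b_1 = Δ_1 - h_1(2M_1 + M_2)/6 = -1, c_1 = M_1/2 = 9/2, d_1 = (M_2 - M_1)/(6h_1) = -3/2. So s'(2) = 7/2.

3.5000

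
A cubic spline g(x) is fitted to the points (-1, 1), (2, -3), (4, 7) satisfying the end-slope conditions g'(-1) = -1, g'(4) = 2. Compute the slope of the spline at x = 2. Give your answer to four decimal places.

With σ_i denoting the second derivative at x_i, h_i = 3, 2, and Δ_i = (y_(i+1) − y_i)/h_i = -4/3, 5:
  3·σ_0 + 10·σ_1 + 2·σ_2 = 6(Δ_1 - Δ_0) = 38
Clamped end conditions give two more equations: 2h_0·σ_0 + h_0·σ_1 = 6(Δ_0 - g'(-1)) = -2 and h_1·σ_1 + 2h_1·σ_2 = 6(g'(4) - Δ_1) = -18.
Solving the tridiagonal system: σ_0 = -53/15, σ_1 = 32/5, σ_2 = -77/10.
On [2, 4], g'(x) = b_1 + 2c_1·(x - 2) + 3d_1·(x - 2)² with b_1 = Δ_1 - h_1(2σ_1 + σ_2)/6 = 33/10, c_1 = σ_1/2 = 16/5, d_1 = (σ_2 - σ_1)/(6h_1) = -47/40. So g'(2) = 33/10.

3.3000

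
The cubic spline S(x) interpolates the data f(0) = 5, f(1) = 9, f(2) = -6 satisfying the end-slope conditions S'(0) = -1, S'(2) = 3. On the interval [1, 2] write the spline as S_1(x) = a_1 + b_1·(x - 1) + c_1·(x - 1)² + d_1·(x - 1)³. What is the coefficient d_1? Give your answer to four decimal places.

With M_i denoting the second derivative at x_i, h_i = 1, 1, and Δ_i = (y_(i+1) − y_i)/h_i = 4, -15:
  1·M_0 + 4·M_1 + 1·M_2 = 6(Δ_1 - Δ_0) = -114
Clamped end conditions give two more equations: 2h_0·M_0 + h_0·M_1 = 6(Δ_0 - S'(0)) = 30 and h_1·M_1 + 2h_1·M_2 = 6(S'(2) - Δ_1) = 108.
Hence M_0 = 91/2, M_1 = -61, M_2 = 169/2.
On [1, 2], with S_1(x) = a_1 + b_1·(x - 1) + c_1·(x - 1)² + d_1·(x - 1)³: c_1 = M_1/2 = -61/2, d_1 = (M_2 - M_1)/(6h_1) = 97/4, b_1 = Δ_1 - h_1(2M_1 + M_2)/6 = -35/4.

24.2500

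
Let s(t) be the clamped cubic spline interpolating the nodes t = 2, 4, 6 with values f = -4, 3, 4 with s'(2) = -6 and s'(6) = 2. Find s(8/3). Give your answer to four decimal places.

With m_i denoting the second derivative at x_i, h_i = 2, 2, and Δ_i = (y_(i+1) − y_i)/h_i = 7/2, 1/2:
  2·m_0 + 8·m_1 + 2·m_2 = 6(Δ_1 - Δ_0) = -18
Clamped end conditions give two more equations: 2h_0·m_0 + h_0·m_1 = 6(Δ_0 - s'(2)) = 57 and h_1·m_1 + 2h_1·m_2 = 6(s'(6) - Δ_1) = 9.
Hence m_0 = 37/2, m_1 = -17/2, m_2 = 13/2.
On [2, 4], s(t) = -4 - 6·(t - 2) + 37/4·(t - 2)² - 9/4·(t - 2)³.
With (t - 2) = 2/3: s(8/3) = -41/9.

-4.5556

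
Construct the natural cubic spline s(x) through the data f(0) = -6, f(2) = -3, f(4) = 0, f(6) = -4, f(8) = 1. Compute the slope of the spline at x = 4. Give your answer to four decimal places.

Put M_i = s'' at the i-th knot. Here h = (2, 2, 2, 2) and Δ = (3/2, 3/2, -2, 5/2), so the interior equations h_(i-1)·M_(i-1) + 2(h_(i-1)+h_i)·M_i + h_i·M_(i+1) = 6(Δ_i − Δ_(i-1)) read
  2·M_0 + 8·M_1 + 2·M_2 = 6(Δ_1 - Δ_0) = 0
  2·M_1 + 8·M_2 + 2·M_3 = 6(Δ_2 - Δ_1) = -21
  2·M_2 + 8·M_3 + 2·M_4 = 6(Δ_3 - Δ_2) = 27
Natural end conditions: M_0 = M_4 = 0.
Forward elimination and back-substitution give M_0 = 0, M_1 = 111/112, M_2 = -111/28, M_3 = 489/112, M_4 = 0.
On [4, 6], s'(x) = b_2 + 2c_2·(x - 4) + 3d_2·(x - 4)² with b_2 = Δ_2 - h_2(2M_2 + M_3)/6 = -13/16, c_2 = M_2/2 = -111/56, d_2 = (M_3 - M_2)/(6h_2) = 311/448. So s'(4) = -13/16.

-0.8125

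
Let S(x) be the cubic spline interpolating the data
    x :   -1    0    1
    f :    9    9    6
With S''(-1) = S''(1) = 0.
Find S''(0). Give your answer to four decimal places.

Let m_i = S''(x_i). Step sizes h_i = 1, 1; slopes of the chords Δ_i = (y_(i+1) - y_i)/h_i = 0, -3.
  1·m_0 + 4·m_1 + 1·m_2 = 6(Δ_1 - Δ_0) = -18
Natural end conditions: m_0 = m_2 = 0.
Forward elimination and back-substitution give m_0 = 0, m_1 = -9/2, m_2 = 0.

-4.5000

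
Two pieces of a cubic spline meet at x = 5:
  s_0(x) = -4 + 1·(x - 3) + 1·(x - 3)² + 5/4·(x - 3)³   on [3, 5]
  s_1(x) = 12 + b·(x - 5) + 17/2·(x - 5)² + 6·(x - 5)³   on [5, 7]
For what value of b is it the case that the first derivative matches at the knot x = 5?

s_0'(x) = 1 + 2·(x - 3) + 15/4·(x - 3)², so s_0'(5) = 20. On the right, s_1'(5) = b, so b = 20.

20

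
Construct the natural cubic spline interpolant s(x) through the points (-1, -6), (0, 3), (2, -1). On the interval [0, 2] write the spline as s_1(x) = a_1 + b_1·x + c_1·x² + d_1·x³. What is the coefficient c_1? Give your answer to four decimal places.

Let σ_i = s''(x_i). Step sizes h_i = 1, 2; slopes of the chords Δ_i = (y_(i+1) - y_i)/h_i = 9, -2.
  1·σ_0 + 6·σ_1 + 2·σ_2 = 6(Δ_1 - Δ_0) = -66
Natural end conditions: σ_0 = σ_2 = 0.
Solving the tridiagonal system: σ_0 = 0, σ_1 = -11, σ_2 = 0.
On [0, 2], with s_1(x) = a_1 + b_1·x + c_1·x² + d_1·x³: c_1 = σ_1/2 = -11/2, d_1 = (σ_2 - σ_1)/(6h_1) = 11/12, b_1 = Δ_1 - h_1(2σ_1 + σ_2)/6 = 16/3.

-5.5000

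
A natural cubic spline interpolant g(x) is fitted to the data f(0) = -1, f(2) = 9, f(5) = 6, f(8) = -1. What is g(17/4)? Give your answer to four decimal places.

7.9181

With σ_i denoting the second derivative at x_i, h_i = 2, 3, 3, and Δ_i = (y_(i+1) − y_i)/h_i = 5, -1, -7/3:
  2·σ_0 + 10·σ_1 + 3·σ_2 = 6(Δ_1 - Δ_0) = -36
  3·σ_1 + 12·σ_2 + 3·σ_3 = 6(Δ_2 - Δ_1) = -8
Natural end conditions: σ_0 = σ_3 = 0.
Forward elimination and back-substitution give σ_0 = 0, σ_1 = -136/37, σ_2 = 28/111, σ_3 = 0.
On [2, 5], g(x) = 9 + 283/111·(x - 2) - 68/37·(x - 2)² + 218/999·(x - 2)³.
With (x - 2) = 9/4: g(17/4) = 9375/1184.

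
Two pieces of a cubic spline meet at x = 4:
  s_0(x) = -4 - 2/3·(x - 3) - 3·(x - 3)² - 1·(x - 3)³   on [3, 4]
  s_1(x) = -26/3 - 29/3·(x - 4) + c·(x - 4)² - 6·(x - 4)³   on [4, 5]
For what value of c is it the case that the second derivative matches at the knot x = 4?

s_0''(x) = -6 - 6·(x - 3), so s_0''(4) = -12. On the right, s_1''(4) = 2c, so c = -6.

-6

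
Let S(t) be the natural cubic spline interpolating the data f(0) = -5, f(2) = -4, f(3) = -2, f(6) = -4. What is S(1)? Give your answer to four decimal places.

-4.9681

With M_i denoting the second derivative at x_i, h_i = 2, 1, 3, and Δ_i = (y_(i+1) − y_i)/h_i = 1/2, 2, -2/3:
  2·M_0 + 6·M_1 + 1·M_2 = 6(Δ_1 - Δ_0) = 9
  1·M_1 + 8·M_2 + 3·M_3 = 6(Δ_2 - Δ_1) = -16
Natural end conditions: M_0 = M_3 = 0.
Solving the tridiagonal system: M_0 = 0, M_1 = 88/47, M_2 = -105/47, M_3 = 0.
On [0, 2], S(t) = -5 - 35/282·t + 0·t² + 22/141·t³.
With t = 1: S(1) = -467/94.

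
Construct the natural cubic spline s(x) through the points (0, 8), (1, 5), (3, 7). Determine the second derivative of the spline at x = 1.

4

Write σ_i for s''(x_i). With h_i = 1, 2 and divided differences Δ_i = -3, 1, the continuity of s' gives the tridiagonal system
  1·σ_0 + 6·σ_1 + 2·σ_2 = 6(Δ_1 - Δ_0) = 24
Natural end conditions: σ_0 = σ_2 = 0.
Solving the tridiagonal system: σ_0 = 0, σ_1 = 4, σ_2 = 0.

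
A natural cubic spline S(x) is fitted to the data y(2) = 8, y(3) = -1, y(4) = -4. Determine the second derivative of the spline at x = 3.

9

Put σ_i = S'' at the i-th knot. Here h = (1, 1) and Δ = (-9, -3), so the interior equations h_(i-1)·σ_(i-1) + 2(h_(i-1)+h_i)·σ_i + h_i·σ_(i+1) = 6(Δ_i − Δ_(i-1)) read
  1·σ_0 + 4·σ_1 + 1·σ_2 = 6(Δ_1 - Δ_0) = 36
Natural end conditions: σ_0 = σ_2 = 0.
Solving the tridiagonal system: σ_0 = 0, σ_1 = 9, σ_2 = 0.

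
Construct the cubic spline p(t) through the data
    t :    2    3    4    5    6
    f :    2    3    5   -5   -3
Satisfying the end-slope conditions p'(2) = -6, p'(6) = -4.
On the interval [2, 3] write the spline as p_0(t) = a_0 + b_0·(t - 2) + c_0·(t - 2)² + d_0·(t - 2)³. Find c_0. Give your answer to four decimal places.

9.6250

Write σ_i for p''(x_i). With h_i = 1, 1, 1, 1 and divided differences Δ_i = 1, 2, -10, 2, the continuity of p' gives the tridiagonal system
  1·σ_0 + 4·σ_1 + 1·σ_2 = 6(Δ_1 - Δ_0) = 6
  1·σ_1 + 4·σ_2 + 1·σ_3 = 6(Δ_2 - Δ_1) = -72
  1·σ_2 + 4·σ_3 + 1·σ_4 = 6(Δ_3 - Δ_2) = 72
Clamped end conditions give two more equations: 2h_0·σ_0 + h_0·σ_1 = 6(Δ_0 - p'(2)) = 42 and h_3·σ_3 + 2h_3·σ_4 = 6(p'(6) - Δ_3) = -36.
Solving the tridiagonal system: σ_0 = 77/4, σ_1 = 7/2, σ_2 = -109/4, σ_3 = 67/2, σ_4 = -139/4.
On [2, 3], with p_0(t) = a_0 + b_0·(t - 2) + c_0·(t - 2)² + d_0·(t - 2)³: c_0 = σ_0/2 = 77/8, d_0 = (σ_1 - σ_0)/(6h_0) = -21/8, b_0 = Δ_0 - h_0(2σ_0 + σ_1)/6 = -6.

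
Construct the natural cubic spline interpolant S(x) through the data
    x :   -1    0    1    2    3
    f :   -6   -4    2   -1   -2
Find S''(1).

-18

Let M_i = S''(x_i). Step sizes h_i = 1, 1, 1, 1; slopes of the chords Δ_i = (y_(i+1) - y_i)/h_i = 2, 6, -3, -1.
  1·M_0 + 4·M_1 + 1·M_2 = 6(Δ_1 - Δ_0) = 24
  1·M_1 + 4·M_2 + 1·M_3 = 6(Δ_2 - Δ_1) = -54
  1·M_2 + 4·M_3 + 1·M_4 = 6(Δ_3 - Δ_2) = 12
Natural end conditions: M_0 = M_4 = 0.
Forward elimination and back-substitution give M_0 = 0, M_1 = 21/2, M_2 = -18, M_3 = 15/2, M_4 = 0.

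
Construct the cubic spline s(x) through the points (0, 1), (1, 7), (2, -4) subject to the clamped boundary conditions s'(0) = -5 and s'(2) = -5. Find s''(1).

-51

Put M_i = s'' at the i-th knot. Here h = (1, 1) and Δ = (6, -11), so the interior equations h_(i-1)·M_(i-1) + 2(h_(i-1)+h_i)·M_i + h_i·M_(i+1) = 6(Δ_i − Δ_(i-1)) read
  1·M_0 + 4·M_1 + 1·M_2 = 6(Δ_1 - Δ_0) = -102
Clamped end conditions give two more equations: 2h_0·M_0 + h_0·M_1 = 6(Δ_0 - s'(0)) = 66 and h_1·M_1 + 2h_1·M_2 = 6(s'(2) - Δ_1) = 36.
Solving the tridiagonal system: M_0 = 117/2, M_1 = -51, M_2 = 87/2.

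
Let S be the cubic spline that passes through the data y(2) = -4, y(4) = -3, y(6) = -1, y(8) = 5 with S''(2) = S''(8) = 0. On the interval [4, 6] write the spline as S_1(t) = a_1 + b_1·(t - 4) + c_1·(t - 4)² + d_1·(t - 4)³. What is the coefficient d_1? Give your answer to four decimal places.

0.1250

Write M_i for S''(x_i). With h_i = 2, 2, 2 and divided differences Δ_i = 1/2, 1, 3, the continuity of S' gives the tridiagonal system
  2·M_0 + 8·M_1 + 2·M_2 = 6(Δ_1 - Δ_0) = 3
  2·M_1 + 8·M_2 + 2·M_3 = 6(Δ_2 - Δ_1) = 12
Natural end conditions: M_0 = M_3 = 0.
Solving the tridiagonal system: M_0 = 0, M_1 = 0, M_2 = 3/2, M_3 = 0.
On [4, 6], with S_1(t) = a_1 + b_1·(t - 4) + c_1·(t - 4)² + d_1·(t - 4)³: c_1 = M_1/2 = 0, d_1 = (M_2 - M_1)/(6h_1) = 1/8, b_1 = Δ_1 - h_1(2M_1 + M_2)/6 = 1/2.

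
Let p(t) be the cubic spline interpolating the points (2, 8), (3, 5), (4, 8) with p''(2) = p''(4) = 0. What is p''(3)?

With σ_i denoting the second derivative at x_i, h_i = 1, 1, and Δ_i = (y_(i+1) − y_i)/h_i = -3, 3:
  1·σ_0 + 4·σ_1 + 1·σ_2 = 6(Δ_1 - Δ_0) = 36
Natural end conditions: σ_0 = σ_2 = 0.
Solving: σ_0 = 0, σ_1 = 9, σ_2 = 0.

9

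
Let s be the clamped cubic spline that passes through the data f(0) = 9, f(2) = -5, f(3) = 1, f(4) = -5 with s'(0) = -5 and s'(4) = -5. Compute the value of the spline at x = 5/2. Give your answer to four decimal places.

Put M_i = s'' at the i-th knot. Here h = (2, 1, 1) and Δ = (-7, 6, -6), so the interior equations h_(i-1)·M_(i-1) + 2(h_(i-1)+h_i)·M_i + h_i·M_(i+1) = 6(Δ_i − Δ_(i-1)) read
  2·M_0 + 6·M_1 + 1·M_2 = 6(Δ_1 - Δ_0) = 78
  1·M_1 + 4·M_2 + 1·M_3 = 6(Δ_2 - Δ_1) = -72
Clamped end conditions give two more equations: 2h_0·M_0 + h_0·M_1 = 6(Δ_0 - s'(0)) = -12 and h_2·M_2 + 2h_2·M_3 = 6(s'(4) - Δ_2) = 6.
Solving the tridiagonal system: M_0 = -156/11, M_1 = 246/11, M_2 = -306/11, M_3 = 186/11.
On [2, 3], s(x) = -5 + 35/11·(x - 2) + 123/11·(x - 2)² - 92/11·(x - 2)³.
With (x - 2) = 1/2: s(5/2) = -73/44.

-1.6591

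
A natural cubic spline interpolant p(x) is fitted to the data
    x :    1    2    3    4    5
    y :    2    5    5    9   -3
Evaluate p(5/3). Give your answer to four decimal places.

4.5093

Let M_i = p''(x_i). Step sizes h_i = 1, 1, 1, 1; slopes of the chords Δ_i = (y_(i+1) - y_i)/h_i = 3, 0, 4, -12.
  1·M_0 + 4·M_1 + 1·M_2 = 6(Δ_1 - Δ_0) = -18
  1·M_1 + 4·M_2 + 1·M_3 = 6(Δ_2 - Δ_1) = 24
  1·M_2 + 4·M_3 + 1·M_4 = 6(Δ_3 - Δ_2) = -96
Natural end conditions: M_0 = M_4 = 0.
Solving the tridiagonal system: M_0 = 0, M_1 = -33/4, M_2 = 15, M_3 = -111/4, M_4 = 0.
On [1, 2], p(x) = 2 + 35/8·(x - 1) + 0·(x - 1)² - 11/8·(x - 1)³.
With (x - 1) = 2/3: p(5/3) = 487/108.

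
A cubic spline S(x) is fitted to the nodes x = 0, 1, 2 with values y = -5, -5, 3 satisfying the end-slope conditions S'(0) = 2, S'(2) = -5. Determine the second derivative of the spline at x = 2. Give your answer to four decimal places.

-54.5000

Put M_i = S'' at the i-th knot. Here h = (1, 1) and Δ = (0, 8), so the interior equations h_(i-1)·M_(i-1) + 2(h_(i-1)+h_i)·M_i + h_i·M_(i+1) = 6(Δ_i − Δ_(i-1)) read
  1·M_0 + 4·M_1 + 1·M_2 = 6(Δ_1 - Δ_0) = 48
Clamped end conditions give two more equations: 2h_0·M_0 + h_0·M_1 = 6(Δ_0 - S'(0)) = -12 and h_1·M_1 + 2h_1·M_2 = 6(S'(2) - Δ_1) = -78.
Solving: M_0 = -43/2, M_1 = 31, M_2 = -109/2.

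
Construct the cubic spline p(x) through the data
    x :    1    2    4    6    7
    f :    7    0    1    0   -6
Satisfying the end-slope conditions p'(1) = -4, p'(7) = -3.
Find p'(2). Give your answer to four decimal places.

Put M_i = p'' at the i-th knot. Here h = (1, 2, 2, 1) and Δ = (-7, 1/2, -1/2, -6), so the interior equations h_(i-1)·M_(i-1) + 2(h_(i-1)+h_i)·M_i + h_i·M_(i+1) = 6(Δ_i − Δ_(i-1)) read
  1·M_0 + 6·M_1 + 2·M_2 = 6(Δ_1 - Δ_0) = 45
  2·M_1 + 8·M_2 + 2·M_3 = 6(Δ_2 - Δ_1) = -6
  2·M_2 + 6·M_3 + 1·M_4 = 6(Δ_3 - Δ_2) = -33
Clamped end conditions give two more equations: 2h_0·M_0 + h_0·M_1 = 6(Δ_0 - p'(1)) = -18 and h_3·M_3 + 2h_3·M_4 = 6(p'(7) - Δ_3) = 18.
Solving the tridiagonal system: M_0 = -937/66, M_1 = 343/33, M_2 = -19/12, M_3 = -233/33, M_4 = 827/66.
On [2, 4], p'(x) = b_1 + 2c_1·(x - 2) + 3d_1·(x - 2)² with b_1 = Δ_1 - h_1(2M_1 + M_2)/6 = -779/132, c_1 = M_1/2 = 343/66, d_1 = (M_2 - M_1)/(6h_1) = -527/528. So p'(2) = -779/132.

-5.9015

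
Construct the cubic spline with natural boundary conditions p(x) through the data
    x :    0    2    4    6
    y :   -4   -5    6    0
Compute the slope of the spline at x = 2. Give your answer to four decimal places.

With M_i denoting the second derivative at x_i, h_i = 2, 2, 2, and Δ_i = (y_(i+1) − y_i)/h_i = -1/2, 11/2, -3:
  2·M_0 + 8·M_1 + 2·M_2 = 6(Δ_1 - Δ_0) = 36
  2·M_1 + 8·M_2 + 2·M_3 = 6(Δ_2 - Δ_1) = -51
Natural end conditions: M_0 = M_3 = 0.
Solving: M_0 = 0, M_1 = 13/2, M_2 = -8, M_3 = 0.
On [2, 4], p'(x) = b_1 + 2c_1·(x - 2) + 3d_1·(x - 2)² with b_1 = Δ_1 - h_1(2M_1 + M_2)/6 = 23/6, c_1 = M_1/2 = 13/4, d_1 = (M_2 - M_1)/(6h_1) = -29/24. So p'(2) = 23/6.

3.8333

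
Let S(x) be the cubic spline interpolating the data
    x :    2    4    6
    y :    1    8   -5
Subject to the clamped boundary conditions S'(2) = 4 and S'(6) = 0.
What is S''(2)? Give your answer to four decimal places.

5.7500

Put m_i = S'' at the i-th knot. Here h = (2, 2) and Δ = (7/2, -13/2), so the interior equations h_(i-1)·m_(i-1) + 2(h_(i-1)+h_i)·m_i + h_i·m_(i+1) = 6(Δ_i − Δ_(i-1)) read
  2·m_0 + 8·m_1 + 2·m_2 = 6(Δ_1 - Δ_0) = -60
Clamped end conditions give two more equations: 2h_0·m_0 + h_0·m_1 = 6(Δ_0 - S'(2)) = -3 and h_1·m_1 + 2h_1·m_2 = 6(S'(6) - Δ_1) = 39.
Hence m_0 = 23/4, m_1 = -13, m_2 = 65/4.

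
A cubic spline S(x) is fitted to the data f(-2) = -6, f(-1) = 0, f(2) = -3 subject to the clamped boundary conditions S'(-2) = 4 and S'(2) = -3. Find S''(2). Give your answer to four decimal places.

With M_i denoting the second derivative at x_i, h_i = 1, 3, and Δ_i = (y_(i+1) − y_i)/h_i = 6, -1:
  1·M_0 + 8·M_1 + 3·M_2 = 6(Δ_1 - Δ_0) = -42
Clamped end conditions give two more equations: 2h_0·M_0 + h_0·M_1 = 6(Δ_0 - S'(-2)) = 12 and h_1·M_1 + 2h_1·M_2 = 6(S'(2) - Δ_1) = -12.
Forward elimination and back-substitution give M_0 = 19/2, M_1 = -7, M_2 = 3/2.

1.5000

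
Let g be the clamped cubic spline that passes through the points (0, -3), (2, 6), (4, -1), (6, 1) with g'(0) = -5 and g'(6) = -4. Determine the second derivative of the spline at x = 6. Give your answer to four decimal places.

Put m_i = g'' at the i-th knot. Here h = (2, 2, 2) and Δ = (9/2, -7/2, 1), so the interior equations h_(i-1)·m_(i-1) + 2(h_(i-1)+h_i)·m_i + h_i·m_(i+1) = 6(Δ_i − Δ_(i-1)) read
  2·m_0 + 8·m_1 + 2·m_2 = 6(Δ_1 - Δ_0) = -48
  2·m_1 + 8·m_2 + 2·m_3 = 6(Δ_2 - Δ_1) = 27
Clamped end conditions give two more equations: 2h_0·m_0 + h_0·m_1 = 6(Δ_0 - g'(0)) = 57 and h_2·m_2 + 2h_2·m_3 = 6(g'(6) - Δ_2) = -30.
Solving the tridiagonal system: m_0 = 317/15, m_1 = -413/30, m_2 = 149/15, m_3 = -187/15.

-12.4667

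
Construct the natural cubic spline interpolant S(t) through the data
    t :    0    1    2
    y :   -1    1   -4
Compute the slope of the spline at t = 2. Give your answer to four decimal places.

Let m_i = S''(x_i). Step sizes h_i = 1, 1; slopes of the chords Δ_i = (y_(i+1) - y_i)/h_i = 2, -5.
  1·m_0 + 4·m_1 + 1·m_2 = 6(Δ_1 - Δ_0) = -42
Natural end conditions: m_0 = m_2 = 0.
Hence m_0 = 0, m_1 = -21/2, m_2 = 0.
On [1, 2], S'(t) = b_1 + 2c_1·(t - 1) + 3d_1·(t - 1)² with b_1 = Δ_1 - h_1(2m_1 + m_2)/6 = -3/2, c_1 = m_1/2 = -21/4, d_1 = (m_2 - m_1)/(6h_1) = 7/4. So S'(2) = -27/4.

-6.7500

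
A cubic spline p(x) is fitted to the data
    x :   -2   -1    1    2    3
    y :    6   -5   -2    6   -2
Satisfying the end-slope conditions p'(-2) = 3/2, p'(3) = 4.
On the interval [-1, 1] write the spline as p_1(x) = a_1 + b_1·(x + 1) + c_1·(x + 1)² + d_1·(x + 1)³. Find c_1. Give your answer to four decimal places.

8.9219

Put σ_i = p'' at the i-th knot. Here h = (1, 2, 1, 1) and Δ = (-11, 3/2, 8, -8), so the interior equations h_(i-1)·σ_(i-1) + 2(h_(i-1)+h_i)·σ_i + h_i·σ_(i+1) = 6(Δ_i − Δ_(i-1)) read
  1·σ_0 + 6·σ_1 + 2·σ_2 = 6(Δ_1 - Δ_0) = 75
  2·σ_1 + 6·σ_2 + 1·σ_3 = 6(Δ_2 - Δ_1) = 39
  1·σ_2 + 4·σ_3 + 1·σ_4 = 6(Δ_3 - Δ_2) = -96
Clamped end conditions give two more equations: 2h_0·σ_0 + h_0·σ_1 = 6(Δ_0 - p'(-2)) = -75 and h_3·σ_3 + 2h_3·σ_4 = 6(p'(3) - Δ_3) = 72.
Hence σ_0 = -2971/64, σ_1 = 571/32, σ_2 = 919/128, σ_3 = -2545/64, σ_4 = 7153/128.
On [-1, 1], with p_1(x) = a_1 + b_1·(x + 1) + c_1·(x + 1)² + d_1·(x + 1)³: c_1 = σ_1/2 = 571/64, d_1 = (σ_2 - σ_1)/(6h_1) = -455/512, b_1 = Δ_1 - h_1(2σ_1 + σ_2)/6 = -1637/128.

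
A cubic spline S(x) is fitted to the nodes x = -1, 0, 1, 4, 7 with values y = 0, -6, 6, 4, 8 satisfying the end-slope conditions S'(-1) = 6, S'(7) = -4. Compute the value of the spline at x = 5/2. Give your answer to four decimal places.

Let σ_i = S''(x_i). Step sizes h_i = 1, 1, 3, 3; slopes of the chords Δ_i = (y_(i+1) - y_i)/h_i = -6, 12, -2/3, 4/3.
  1·σ_0 + 4·σ_1 + 1·σ_2 = 6(Δ_1 - Δ_0) = 108
  1·σ_1 + 8·σ_2 + 3·σ_3 = 6(Δ_2 - Δ_1) = -76
  3·σ_2 + 12·σ_3 + 3·σ_4 = 6(Δ_3 - Δ_2) = 12
Clamped end conditions give two more equations: 2h_0·σ_0 + h_0·σ_1 = 6(Δ_0 - S'(-1)) = -72 and h_3·σ_3 + 2h_3·σ_4 = 6(S'(7) - Δ_3) = -32.
Solving the tridiagonal system: σ_0 = -1657/28, σ_1 = 649/14, σ_2 = -73/4, σ_3 = 331/42, σ_4 = -779/84.
On [1, 4], S(x) = 6 + 191/14·(x - 1) - 73/8·(x - 1)² + 2195/1512·(x - 1)³.
With (x - 1) = 3/2: S(5/2) = 4853/448.

10.8326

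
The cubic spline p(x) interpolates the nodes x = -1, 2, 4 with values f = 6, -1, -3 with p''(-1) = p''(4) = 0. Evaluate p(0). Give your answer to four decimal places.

3.3111

Put σ_i = p'' at the i-th knot. Here h = (3, 2) and Δ = (-7/3, -1), so the interior equations h_(i-1)·σ_(i-1) + 2(h_(i-1)+h_i)·σ_i + h_i·σ_(i+1) = 6(Δ_i − Δ_(i-1)) read
  3·σ_0 + 10·σ_1 + 2·σ_2 = 6(Δ_1 - Δ_0) = 8
Natural end conditions: σ_0 = σ_2 = 0.
Hence σ_0 = 0, σ_1 = 4/5, σ_2 = 0.
On [-1, 2], p(x) = 6 - 41/15·(x + 1) + 0·(x + 1)² + 2/45·(x + 1)³.
With (x + 1) = 1: p(0) = 149/45.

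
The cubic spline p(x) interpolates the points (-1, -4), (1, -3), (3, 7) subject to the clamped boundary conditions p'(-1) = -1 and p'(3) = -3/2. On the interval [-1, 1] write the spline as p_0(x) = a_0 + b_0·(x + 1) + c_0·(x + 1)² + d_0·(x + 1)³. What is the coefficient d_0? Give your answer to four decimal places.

Write σ_i for p''(x_i). With h_i = 2, 2 and divided differences Δ_i = 1/2, 5, the continuity of p' gives the tridiagonal system
  2·σ_0 + 8·σ_1 + 2·σ_2 = 6(Δ_1 - Δ_0) = 27
Clamped end conditions give two more equations: 2h_0·σ_0 + h_0·σ_1 = 6(Δ_0 - p'(-1)) = 9 and h_1·σ_1 + 2h_1·σ_2 = 6(p'(3) - Δ_1) = -39.
Forward elimination and back-substitution give σ_0 = -5/4, σ_1 = 7, σ_2 = -53/4.
On [-1, 1], with p_0(x) = a_0 + b_0·(x + 1) + c_0·(x + 1)² + d_0·(x + 1)³: c_0 = σ_0/2 = -5/8, d_0 = (σ_1 - σ_0)/(6h_0) = 11/16, b_0 = Δ_0 - h_0(2σ_0 + σ_1)/6 = -1.

0.6875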